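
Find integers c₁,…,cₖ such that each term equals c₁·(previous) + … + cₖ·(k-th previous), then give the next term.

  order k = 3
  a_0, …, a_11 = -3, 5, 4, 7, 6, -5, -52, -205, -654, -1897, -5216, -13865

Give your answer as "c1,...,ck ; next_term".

  a_3 = 4·4 + -3·5 + -2·-3 = 7
  a_4 = 4·7 + -3·4 + -2·5 = 6
  a_5 = 4·6 + -3·7 + -2·4 = -5
  a_6 = 4·-5 + -3·6 + -2·7 = -52
  a_7 = 4·-52 + -3·-5 + -2·6 = -205
  a_8 = 4·-205 + -3·-52 + -2·-5 = -654
  a_9 = 4·-654 + -3·-205 + -2·-52 = -1897
  a_10 = 4·-1897 + -3·-654 + -2·-205 = -5216
  a_11 = 4·-5216 + -3·-1897 + -2·-654 = -13865
  a_12 = 4·-13865 + -3·-5216 + -2·-1897 = -36018

4,-3,-2 ; -36018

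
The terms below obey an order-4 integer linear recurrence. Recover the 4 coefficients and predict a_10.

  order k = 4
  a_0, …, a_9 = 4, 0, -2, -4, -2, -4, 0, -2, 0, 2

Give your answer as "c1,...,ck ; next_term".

  a_4 = -1·-4 + 1·-2 + 1·0 + -1·4 = -2
  a_5 = -1·-2 + 1·-4 + 1·-2 + -1·0 = -4
  a_6 = -1·-4 + 1·-2 + 1·-4 + -1·-2 = 0
  a_7 = -1·0 + 1·-4 + 1·-2 + -1·-4 = -2
  a_8 = -1·-2 + 1·0 + 1·-4 + -1·-2 = 0
  a_9 = -1·0 + 1·-2 + 1·0 + -1·-4 = 2
  a_10 = -1·2 + 1·0 + 1·-2 + -1·0 = -4

-1,1,1,-1 ; -4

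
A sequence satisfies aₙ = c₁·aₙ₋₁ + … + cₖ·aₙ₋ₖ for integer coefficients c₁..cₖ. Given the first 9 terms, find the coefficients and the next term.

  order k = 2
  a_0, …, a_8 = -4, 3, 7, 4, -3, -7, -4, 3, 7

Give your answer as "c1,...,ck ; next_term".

  a_2 = 1·3 + -1·-4 = 7
  a_3 = 1·7 + -1·3 = 4
  a_4 = 1·4 + -1·7 = -3
  a_5 = 1·-3 + -1·4 = -7
  a_6 = 1·-7 + -1·-3 = -4
  a_7 = 1·-4 + -1·-7 = 3
  a_8 = 1·3 + -1·-4 = 7
  a_9 = 1·7 + -1·3 = 4

1,-1 ; 4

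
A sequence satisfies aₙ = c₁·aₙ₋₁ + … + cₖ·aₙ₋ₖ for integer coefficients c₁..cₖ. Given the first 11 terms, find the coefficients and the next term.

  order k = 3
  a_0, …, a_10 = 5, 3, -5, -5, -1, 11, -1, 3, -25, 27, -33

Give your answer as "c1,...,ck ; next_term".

-1,0,-2 ; 83

  a_3 = -1·-5 + 0·3 + -2·5 = -5
  a_4 = -1·-5 + 0·-5 + -2·3 = -1
  a_5 = -1·-1 + 0·-5 + -2·-5 = 11
  a_6 = -1·11 + 0·-1 + -2·-5 = -1
  a_7 = -1·-1 + 0·11 + -2·-1 = 3
  a_8 = -1·3 + 0·-1 + -2·11 = -25
  a_9 = -1·-25 + 0·3 + -2·-1 = 27
  a_10 = -1·27 + 0·-25 + -2·3 = -33
  a_11 = -1·-33 + 0·27 + -2·-25 = 83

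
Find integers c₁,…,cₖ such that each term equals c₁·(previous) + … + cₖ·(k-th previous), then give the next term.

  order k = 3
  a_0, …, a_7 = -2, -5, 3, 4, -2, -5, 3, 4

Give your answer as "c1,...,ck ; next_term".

-1,-1,-1 ; -2

  a_3 = -1·3 + -1·-5 + -1·-2 = 4
  a_4 = -1·4 + -1·3 + -1·-5 = -2
  a_5 = -1·-2 + -1·4 + -1·3 = -5
  a_6 = -1·-5 + -1·-2 + -1·4 = 3
  a_7 = -1·3 + -1·-5 + -1·-2 = 4
  a_8 = -1·4 + -1·3 + -1·-5 = -2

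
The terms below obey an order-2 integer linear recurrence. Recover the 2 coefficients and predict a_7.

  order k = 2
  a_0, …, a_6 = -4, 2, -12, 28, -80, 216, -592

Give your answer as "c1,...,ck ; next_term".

  a_2 = -2·2 + 2·-4 = -12
  a_3 = -2·-12 + 2·2 = 28
  a_4 = -2·28 + 2·-12 = -80
  a_5 = -2·-80 + 2·28 = 216
  a_6 = -2·216 + 2·-80 = -592
  a_7 = -2·-592 + 2·216 = 1616

-2,2 ; 1616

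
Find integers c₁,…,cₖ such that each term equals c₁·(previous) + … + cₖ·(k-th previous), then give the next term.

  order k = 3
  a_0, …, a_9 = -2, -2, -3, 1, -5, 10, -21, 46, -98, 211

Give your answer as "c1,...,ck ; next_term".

-1,2,-1 ; -453

  a_3 = -1·-3 + 2·-2 + -1·-2 = 1
  a_4 = -1·1 + 2·-3 + -1·-2 = -5
  a_5 = -1·-5 + 2·1 + -1·-3 = 10
  a_6 = -1·10 + 2·-5 + -1·1 = -21
  a_7 = -1·-21 + 2·10 + -1·-5 = 46
  a_8 = -1·46 + 2·-21 + -1·10 = -98
  a_9 = -1·-98 + 2·46 + -1·-21 = 211
  a_10 = -1·211 + 2·-98 + -1·46 = -453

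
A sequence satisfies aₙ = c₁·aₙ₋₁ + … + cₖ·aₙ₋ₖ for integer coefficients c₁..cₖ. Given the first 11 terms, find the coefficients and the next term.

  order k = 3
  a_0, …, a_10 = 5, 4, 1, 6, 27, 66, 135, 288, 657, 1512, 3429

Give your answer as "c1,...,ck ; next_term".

  a_3 = 3·1 + -3·4 + 3·5 = 6
  a_4 = 3·6 + -3·1 + 3·4 = 27
  a_5 = 3·27 + -3·6 + 3·1 = 66
  a_6 = 3·66 + -3·27 + 3·6 = 135
  a_7 = 3·135 + -3·66 + 3·27 = 288
  a_8 = 3·288 + -3·135 + 3·66 = 657
  a_9 = 3·657 + -3·288 + 3·135 = 1512
  a_10 = 3·1512 + -3·657 + 3·288 = 3429
  a_11 = 3·3429 + -3·1512 + 3·657 = 7722

3,-3,3 ; 7722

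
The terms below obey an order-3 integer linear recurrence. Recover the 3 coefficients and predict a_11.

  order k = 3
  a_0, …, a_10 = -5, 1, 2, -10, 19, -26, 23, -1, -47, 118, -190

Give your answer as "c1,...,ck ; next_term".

-2,-1,1 ; 215

  a_3 = -2·2 + -1·1 + 1·-5 = -10
  a_4 = -2·-10 + -1·2 + 1·1 = 19
  a_5 = -2·19 + -1·-10 + 1·2 = -26
  a_6 = -2·-26 + -1·19 + 1·-10 = 23
  a_7 = -2·23 + -1·-26 + 1·19 = -1
  a_8 = -2·-1 + -1·23 + 1·-26 = -47
  a_9 = -2·-47 + -1·-1 + 1·23 = 118
  a_10 = -2·118 + -1·-47 + 1·-1 = -190
  a_11 = -2·-190 + -1·118 + 1·-47 = 215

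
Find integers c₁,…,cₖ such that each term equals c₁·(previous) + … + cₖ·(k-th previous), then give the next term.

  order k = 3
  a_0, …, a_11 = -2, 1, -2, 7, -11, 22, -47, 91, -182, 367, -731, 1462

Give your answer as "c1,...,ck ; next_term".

  a_3 = -1·-2 + 1·1 + -2·-2 = 7
  a_4 = -1·7 + 1·-2 + -2·1 = -11
  a_5 = -1·-11 + 1·7 + -2·-2 = 22
  a_6 = -1·22 + 1·-11 + -2·7 = -47
  a_7 = -1·-47 + 1·22 + -2·-11 = 91
  a_8 = -1·91 + 1·-47 + -2·22 = -182
  a_9 = -1·-182 + 1·91 + -2·-47 = 367
  a_10 = -1·367 + 1·-182 + -2·91 = -731
  a_11 = -1·-731 + 1·367 + -2·-182 = 1462
  a_12 = -1·1462 + 1·-731 + -2·367 = -2927

-1,1,-2 ; -2927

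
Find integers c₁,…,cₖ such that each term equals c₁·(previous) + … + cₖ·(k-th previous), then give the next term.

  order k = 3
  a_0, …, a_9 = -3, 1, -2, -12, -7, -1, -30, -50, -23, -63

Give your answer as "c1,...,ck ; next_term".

1,-1,3 ; -190

  a_3 = 1·-2 + -1·1 + 3·-3 = -12
  a_4 = 1·-12 + -1·-2 + 3·1 = -7
  a_5 = 1·-7 + -1·-12 + 3·-2 = -1
  a_6 = 1·-1 + -1·-7 + 3·-12 = -30
  a_7 = 1·-30 + -1·-1 + 3·-7 = -50
  a_8 = 1·-50 + -1·-30 + 3·-1 = -23
  a_9 = 1·-23 + -1·-50 + 3·-30 = -63
  a_10 = 1·-63 + -1·-23 + 3·-50 = -190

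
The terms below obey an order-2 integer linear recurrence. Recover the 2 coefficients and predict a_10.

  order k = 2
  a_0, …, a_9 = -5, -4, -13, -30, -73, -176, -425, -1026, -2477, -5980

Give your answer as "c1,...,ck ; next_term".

2,1 ; -14437

  a_2 = 2·-4 + 1·-5 = -13
  a_3 = 2·-13 + 1·-4 = -30
  a_4 = 2·-30 + 1·-13 = -73
  a_5 = 2·-73 + 1·-30 = -176
  a_6 = 2·-176 + 1·-73 = -425
  a_7 = 2·-425 + 1·-176 = -1026
  a_8 = 2·-1026 + 1·-425 = -2477
  a_9 = 2·-2477 + 1·-1026 = -5980
  a_10 = 2·-5980 + 1·-2477 = -14437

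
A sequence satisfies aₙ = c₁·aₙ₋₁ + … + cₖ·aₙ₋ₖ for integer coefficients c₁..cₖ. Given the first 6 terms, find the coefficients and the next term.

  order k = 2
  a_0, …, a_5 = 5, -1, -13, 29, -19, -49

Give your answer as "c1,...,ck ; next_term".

  a_2 = -2·-1 + -3·5 = -13
  a_3 = -2·-13 + -3·-1 = 29
  a_4 = -2·29 + -3·-13 = -19
  a_5 = -2·-19 + -3·29 = -49
  a_6 = -2·-49 + -3·-19 = 155

-2,-3 ; 155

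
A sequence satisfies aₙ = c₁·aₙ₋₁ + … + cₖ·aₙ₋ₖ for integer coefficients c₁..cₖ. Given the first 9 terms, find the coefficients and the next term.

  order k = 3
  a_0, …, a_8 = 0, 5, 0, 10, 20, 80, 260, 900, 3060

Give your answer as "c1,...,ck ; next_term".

  a_3 = 3·0 + 2·5 + -2·0 = 10
  a_4 = 3·10 + 2·0 + -2·5 = 20
  a_5 = 3·20 + 2·10 + -2·0 = 80
  a_6 = 3·80 + 2·20 + -2·10 = 260
  a_7 = 3·260 + 2·80 + -2·20 = 900
  a_8 = 3·900 + 2·260 + -2·80 = 3060
  a_9 = 3·3060 + 2·900 + -2·260 = 10460

3,2,-2 ; 10460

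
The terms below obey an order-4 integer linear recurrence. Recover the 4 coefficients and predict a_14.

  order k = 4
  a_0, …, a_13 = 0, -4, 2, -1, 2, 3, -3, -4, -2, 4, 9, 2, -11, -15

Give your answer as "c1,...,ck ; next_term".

0,-1,-1,-1 ; 0

  a_4 = 0·-1 + -1·2 + -1·-4 + -1·0 = 2
  a_5 = 0·2 + -1·-1 + -1·2 + -1·-4 = 3
  a_6 = 0·3 + -1·2 + -1·-1 + -1·2 = -3
  a_7 = 0·-3 + -1·3 + -1·2 + -1·-1 = -4
  a_8 = 0·-4 + -1·-3 + -1·3 + -1·2 = -2
  a_9 = 0·-2 + -1·-4 + -1·-3 + -1·3 = 4
  a_10 = 0·4 + -1·-2 + -1·-4 + -1·-3 = 9
  a_11 = 0·9 + -1·4 + -1·-2 + -1·-4 = 2
  a_12 = 0·2 + -1·9 + -1·4 + -1·-2 = -11
  a_13 = 0·-11 + -1·2 + -1·9 + -1·4 = -15
  a_14 = 0·-15 + -1·-11 + -1·2 + -1·9 = 0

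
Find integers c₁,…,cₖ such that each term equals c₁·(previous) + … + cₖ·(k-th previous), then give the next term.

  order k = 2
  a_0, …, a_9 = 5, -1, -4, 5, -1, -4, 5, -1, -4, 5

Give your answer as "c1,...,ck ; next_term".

  a_2 = -1·-1 + -1·5 = -4
  a_3 = -1·-4 + -1·-1 = 5
  a_4 = -1·5 + -1·-4 = -1
  a_5 = -1·-1 + -1·5 = -4
  a_6 = -1·-4 + -1·-1 = 5
  a_7 = -1·5 + -1·-4 = -1
  a_8 = -1·-1 + -1·5 = -4
  a_9 = -1·-4 + -1·-1 = 5
  a_10 = -1·5 + -1·-4 = -1

-1,-1 ; -1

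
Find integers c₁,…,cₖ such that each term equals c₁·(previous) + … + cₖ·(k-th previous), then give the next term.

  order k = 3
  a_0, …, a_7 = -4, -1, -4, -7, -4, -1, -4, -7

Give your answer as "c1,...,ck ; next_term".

1,-1,1 ; -4

  a_3 = 1·-4 + -1·-1 + 1·-4 = -7
  a_4 = 1·-7 + -1·-4 + 1·-1 = -4
  a_5 = 1·-4 + -1·-7 + 1·-4 = -1
  a_6 = 1·-1 + -1·-4 + 1·-7 = -4
  a_7 = 1·-4 + -1·-1 + 1·-4 = -7
  a_8 = 1·-7 + -1·-4 + 1·-1 = -4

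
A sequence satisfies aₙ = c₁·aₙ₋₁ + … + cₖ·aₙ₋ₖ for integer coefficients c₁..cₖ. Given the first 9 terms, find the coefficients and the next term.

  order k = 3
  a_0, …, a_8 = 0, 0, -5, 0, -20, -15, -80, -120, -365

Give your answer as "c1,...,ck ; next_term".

0,4,3 ; -720

  a_3 = 0·-5 + 4·0 + 3·0 = 0
  a_4 = 0·0 + 4·-5 + 3·0 = -20
  a_5 = 0·-20 + 4·0 + 3·-5 = -15
  a_6 = 0·-15 + 4·-20 + 3·0 = -80
  a_7 = 0·-80 + 4·-15 + 3·-20 = -120
  a_8 = 0·-120 + 4·-80 + 3·-15 = -365
  a_9 = 0·-365 + 4·-120 + 3·-80 = -720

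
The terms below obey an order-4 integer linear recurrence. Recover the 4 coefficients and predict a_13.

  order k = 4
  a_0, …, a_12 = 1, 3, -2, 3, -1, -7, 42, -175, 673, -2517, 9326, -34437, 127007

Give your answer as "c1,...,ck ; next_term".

-4,0,4,-1 ; -468207

  a_4 = -4·3 + 0·-2 + 4·3 + -1·1 = -1
  a_5 = -4·-1 + 0·3 + 4·-2 + -1·3 = -7
  a_6 = -4·-7 + 0·-1 + 4·3 + -1·-2 = 42
  a_7 = -4·42 + 0·-7 + 4·-1 + -1·3 = -175
  a_8 = -4·-175 + 0·42 + 4·-7 + -1·-1 = 673
  a_9 = -4·673 + 0·-175 + 4·42 + -1·-7 = -2517
  a_10 = -4·-2517 + 0·673 + 4·-175 + -1·42 = 9326
  a_11 = -4·9326 + 0·-2517 + 4·673 + -1·-175 = -34437
  a_12 = -4·-34437 + 0·9326 + 4·-2517 + -1·673 = 127007
  a_13 = -4·127007 + 0·-34437 + 4·9326 + -1·-2517 = -468207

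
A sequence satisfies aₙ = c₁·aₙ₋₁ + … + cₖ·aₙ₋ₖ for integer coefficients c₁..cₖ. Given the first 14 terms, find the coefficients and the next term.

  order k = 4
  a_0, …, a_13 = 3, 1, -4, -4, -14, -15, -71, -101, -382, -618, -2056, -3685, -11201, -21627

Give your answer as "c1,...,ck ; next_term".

  a_4 = 1·-4 + 4·-4 + -3·1 + 3·3 = -14
  a_5 = 1·-14 + 4·-4 + -3·-4 + 3·1 = -15
  a_6 = 1·-15 + 4·-14 + -3·-4 + 3·-4 = -71
  a_7 = 1·-71 + 4·-15 + -3·-14 + 3·-4 = -101
  a_8 = 1·-101 + 4·-71 + -3·-15 + 3·-14 = -382
  a_9 = 1·-382 + 4·-101 + -3·-71 + 3·-15 = -618
  a_10 = 1·-618 + 4·-382 + -3·-101 + 3·-71 = -2056
  a_11 = 1·-2056 + 4·-618 + -3·-382 + 3·-101 = -3685
  a_12 = 1·-3685 + 4·-2056 + -3·-618 + 3·-382 = -11201
  a_13 = 1·-11201 + 4·-3685 + -3·-2056 + 3·-618 = -21627
  a_14 = 1·-21627 + 4·-11201 + -3·-3685 + 3·-2056 = -61544

1,4,-3,3 ; -61544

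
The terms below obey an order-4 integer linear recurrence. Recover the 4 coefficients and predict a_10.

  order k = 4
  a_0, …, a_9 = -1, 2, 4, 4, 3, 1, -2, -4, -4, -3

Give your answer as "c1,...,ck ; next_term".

  a_4 = 1·4 + -1·4 + 1·2 + -1·-1 = 3
  a_5 = 1·3 + -1·4 + 1·4 + -1·2 = 1
  a_6 = 1·1 + -1·3 + 1·4 + -1·4 = -2
  a_7 = 1·-2 + -1·1 + 1·3 + -1·4 = -4
  a_8 = 1·-4 + -1·-2 + 1·1 + -1·3 = -4
  a_9 = 1·-4 + -1·-4 + 1·-2 + -1·1 = -3
  a_10 = 1·-3 + -1·-4 + 1·-4 + -1·-2 = -1

1,-1,1,-1 ; -1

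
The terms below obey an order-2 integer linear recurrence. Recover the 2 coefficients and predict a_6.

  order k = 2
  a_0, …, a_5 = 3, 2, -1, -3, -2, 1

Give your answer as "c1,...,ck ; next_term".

  a_2 = 1·2 + -1·3 = -1
  a_3 = 1·-1 + -1·2 = -3
  a_4 = 1·-3 + -1·-1 = -2
  a_5 = 1·-2 + -1·-3 = 1
  a_6 = 1·1 + -1·-2 = 3

1,-1 ; 3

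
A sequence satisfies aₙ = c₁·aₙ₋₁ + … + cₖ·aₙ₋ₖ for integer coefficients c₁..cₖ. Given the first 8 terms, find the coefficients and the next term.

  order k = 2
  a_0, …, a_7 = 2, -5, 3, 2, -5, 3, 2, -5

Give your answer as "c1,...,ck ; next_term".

-1,-1 ; 3

  a_2 = -1·-5 + -1·2 = 3
  a_3 = -1·3 + -1·-5 = 2
  a_4 = -1·2 + -1·3 = -5
  a_5 = -1·-5 + -1·2 = 3
  a_6 = -1·3 + -1·-5 = 2
  a_7 = -1·2 + -1·3 = -5
  a_8 = -1·-5 + -1·2 = 3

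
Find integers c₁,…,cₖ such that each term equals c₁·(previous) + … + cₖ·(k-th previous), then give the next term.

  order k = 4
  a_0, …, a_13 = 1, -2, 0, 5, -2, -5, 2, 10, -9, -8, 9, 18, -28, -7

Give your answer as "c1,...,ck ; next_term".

  a_4 = -1·5 + -1·0 + -1·-2 + 1·1 = -2
  a_5 = -1·-2 + -1·5 + -1·0 + 1·-2 = -5
  a_6 = -1·-5 + -1·-2 + -1·5 + 1·0 = 2
  a_7 = -1·2 + -1·-5 + -1·-2 + 1·5 = 10
  a_8 = -1·10 + -1·2 + -1·-5 + 1·-2 = -9
  a_9 = -1·-9 + -1·10 + -1·2 + 1·-5 = -8
  a_10 = -1·-8 + -1·-9 + -1·10 + 1·2 = 9
  a_11 = -1·9 + -1·-8 + -1·-9 + 1·10 = 18
  a_12 = -1·18 + -1·9 + -1·-8 + 1·-9 = -28
  a_13 = -1·-28 + -1·18 + -1·9 + 1·-8 = -7
  a_14 = -1·-7 + -1·-28 + -1·18 + 1·9 = 26

-1,-1,-1,1 ; 26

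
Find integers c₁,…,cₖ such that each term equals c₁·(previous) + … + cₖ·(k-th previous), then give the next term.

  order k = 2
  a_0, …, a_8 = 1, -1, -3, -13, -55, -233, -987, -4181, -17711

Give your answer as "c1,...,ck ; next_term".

  a_2 = 4·-1 + 1·1 = -3
  a_3 = 4·-3 + 1·-1 = -13
  a_4 = 4·-13 + 1·-3 = -55
  a_5 = 4·-55 + 1·-13 = -233
  a_6 = 4·-233 + 1·-55 = -987
  a_7 = 4·-987 + 1·-233 = -4181
  a_8 = 4·-4181 + 1·-987 = -17711
  a_9 = 4·-17711 + 1·-4181 = -75025

4,1 ; -75025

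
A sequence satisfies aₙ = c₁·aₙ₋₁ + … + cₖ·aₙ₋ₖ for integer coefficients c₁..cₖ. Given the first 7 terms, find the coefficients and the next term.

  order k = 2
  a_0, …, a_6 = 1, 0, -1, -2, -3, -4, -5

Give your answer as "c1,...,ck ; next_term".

2,-1 ; -6

  a_2 = 2·0 + -1·1 = -1
  a_3 = 2·-1 + -1·0 = -2
  a_4 = 2·-2 + -1·-1 = -3
  a_5 = 2·-3 + -1·-2 = -4
  a_6 = 2·-4 + -1·-3 = -5
  a_7 = 2·-5 + -1·-4 = -6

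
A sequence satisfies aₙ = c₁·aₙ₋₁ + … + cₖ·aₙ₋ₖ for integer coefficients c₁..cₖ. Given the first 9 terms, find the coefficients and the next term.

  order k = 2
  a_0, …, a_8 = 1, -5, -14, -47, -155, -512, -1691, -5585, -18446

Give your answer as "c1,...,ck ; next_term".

3,1 ; -60923

  a_2 = 3·-5 + 1·1 = -14
  a_3 = 3·-14 + 1·-5 = -47
  a_4 = 3·-47 + 1·-14 = -155
  a_5 = 3·-155 + 1·-47 = -512
  a_6 = 3·-512 + 1·-155 = -1691
  a_7 = 3·-1691 + 1·-512 = -5585
  a_8 = 3·-5585 + 1·-1691 = -18446
  a_9 = 3·-18446 + 1·-5585 = -60923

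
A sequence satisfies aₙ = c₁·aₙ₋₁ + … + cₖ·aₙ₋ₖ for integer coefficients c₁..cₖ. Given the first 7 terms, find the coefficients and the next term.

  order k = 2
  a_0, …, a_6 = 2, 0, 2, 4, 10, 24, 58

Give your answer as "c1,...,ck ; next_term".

2,1 ; 140

  a_2 = 2·0 + 1·2 = 2
  a_3 = 2·2 + 1·0 = 4
  a_4 = 2·4 + 1·2 = 10
  a_5 = 2·10 + 1·4 = 24
  a_6 = 2·24 + 1·10 = 58
  a_7 = 2·58 + 1·24 = 140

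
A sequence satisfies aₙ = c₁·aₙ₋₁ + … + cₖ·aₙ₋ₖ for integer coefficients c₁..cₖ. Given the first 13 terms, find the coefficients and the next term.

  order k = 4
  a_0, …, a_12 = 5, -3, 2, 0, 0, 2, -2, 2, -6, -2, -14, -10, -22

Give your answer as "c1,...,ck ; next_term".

1,2,-2,-2 ; -10

  a_4 = 1·0 + 2·2 + -2·-3 + -2·5 = 0
  a_5 = 1·0 + 2·0 + -2·2 + -2·-3 = 2
  a_6 = 1·2 + 2·0 + -2·0 + -2·2 = -2
  a_7 = 1·-2 + 2·2 + -2·0 + -2·0 = 2
  a_8 = 1·2 + 2·-2 + -2·2 + -2·0 = -6
  a_9 = 1·-6 + 2·2 + -2·-2 + -2·2 = -2
  a_10 = 1·-2 + 2·-6 + -2·2 + -2·-2 = -14
  a_11 = 1·-14 + 2·-2 + -2·-6 + -2·2 = -10
  a_12 = 1·-10 + 2·-14 + -2·-2 + -2·-6 = -22
  a_13 = 1·-22 + 2·-10 + -2·-14 + -2·-2 = -10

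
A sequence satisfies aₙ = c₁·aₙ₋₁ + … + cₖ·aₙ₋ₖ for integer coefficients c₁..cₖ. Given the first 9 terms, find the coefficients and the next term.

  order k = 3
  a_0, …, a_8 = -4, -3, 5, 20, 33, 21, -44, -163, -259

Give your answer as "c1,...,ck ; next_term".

2,-2,-1 ; -148

  a_3 = 2·5 + -2·-3 + -1·-4 = 20
  a_4 = 2·20 + -2·5 + -1·-3 = 33
  a_5 = 2·33 + -2·20 + -1·5 = 21
  a_6 = 2·21 + -2·33 + -1·20 = -44
  a_7 = 2·-44 + -2·21 + -1·33 = -163
  a_8 = 2·-163 + -2·-44 + -1·21 = -259
  a_9 = 2·-259 + -2·-163 + -1·-44 = -148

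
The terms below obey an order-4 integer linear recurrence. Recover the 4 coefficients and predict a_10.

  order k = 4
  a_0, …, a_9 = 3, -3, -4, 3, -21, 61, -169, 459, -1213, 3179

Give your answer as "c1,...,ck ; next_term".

-3,0,2,-2 ; -8281

  a_4 = -3·3 + 0·-4 + 2·-3 + -2·3 = -21
  a_5 = -3·-21 + 0·3 + 2·-4 + -2·-3 = 61
  a_6 = -3·61 + 0·-21 + 2·3 + -2·-4 = -169
  a_7 = -3·-169 + 0·61 + 2·-21 + -2·3 = 459
  a_8 = -3·459 + 0·-169 + 2·61 + -2·-21 = -1213
  a_9 = -3·-1213 + 0·459 + 2·-169 + -2·61 = 3179
  a_10 = -3·3179 + 0·-1213 + 2·459 + -2·-169 = -8281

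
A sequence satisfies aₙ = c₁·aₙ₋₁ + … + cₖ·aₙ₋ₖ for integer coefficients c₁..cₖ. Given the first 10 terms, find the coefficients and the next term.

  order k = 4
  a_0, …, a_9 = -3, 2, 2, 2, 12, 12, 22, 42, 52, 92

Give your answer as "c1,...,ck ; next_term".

  a_4 = 1·2 + 1·2 + 1·2 + -2·-3 = 12
  a_5 = 1·12 + 1·2 + 1·2 + -2·2 = 12
  a_6 = 1·12 + 1·12 + 1·2 + -2·2 = 22
  a_7 = 1·22 + 1·12 + 1·12 + -2·2 = 42
  a_8 = 1·42 + 1·22 + 1·12 + -2·12 = 52
  a_9 = 1·52 + 1·42 + 1·22 + -2·12 = 92
  a_10 = 1·92 + 1·52 + 1·42 + -2·22 = 142

1,1,1,-2 ; 142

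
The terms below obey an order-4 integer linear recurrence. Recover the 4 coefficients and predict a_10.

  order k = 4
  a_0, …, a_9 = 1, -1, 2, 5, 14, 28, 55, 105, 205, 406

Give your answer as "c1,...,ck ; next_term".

3,-2,-1,2 ; 813

  a_4 = 3·5 + -2·2 + -1·-1 + 2·1 = 14
  a_5 = 3·14 + -2·5 + -1·2 + 2·-1 = 28
  a_6 = 3·28 + -2·14 + -1·5 + 2·2 = 55
  a_7 = 3·55 + -2·28 + -1·14 + 2·5 = 105
  a_8 = 3·105 + -2·55 + -1·28 + 2·14 = 205
  a_9 = 3·205 + -2·105 + -1·55 + 2·28 = 406
  a_10 = 3·406 + -2·205 + -1·105 + 2·55 = 813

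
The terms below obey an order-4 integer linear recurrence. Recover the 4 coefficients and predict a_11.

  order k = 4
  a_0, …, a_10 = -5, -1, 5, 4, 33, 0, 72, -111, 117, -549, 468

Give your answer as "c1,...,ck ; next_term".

0,3,-3,-3 ; -1665

  a_4 = 0·4 + 3·5 + -3·-1 + -3·-5 = 33
  a_5 = 0·33 + 3·4 + -3·5 + -3·-1 = 0
  a_6 = 0·0 + 3·33 + -3·4 + -3·5 = 72
  a_7 = 0·72 + 3·0 + -3·33 + -3·4 = -111
  a_8 = 0·-111 + 3·72 + -3·0 + -3·33 = 117
  a_9 = 0·117 + 3·-111 + -3·72 + -3·0 = -549
  a_10 = 0·-549 + 3·117 + -3·-111 + -3·72 = 468
  a_11 = 0·468 + 3·-549 + -3·117 + -3·-111 = -1665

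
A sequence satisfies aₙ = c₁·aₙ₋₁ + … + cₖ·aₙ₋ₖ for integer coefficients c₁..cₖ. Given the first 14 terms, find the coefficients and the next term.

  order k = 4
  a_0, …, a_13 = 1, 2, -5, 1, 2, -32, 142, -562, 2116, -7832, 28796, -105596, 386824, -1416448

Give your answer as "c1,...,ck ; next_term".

-4,0,4,-2 ; 5185816

  a_4 = -4·1 + 0·-5 + 4·2 + -2·1 = 2
  a_5 = -4·2 + 0·1 + 4·-5 + -2·2 = -32
  a_6 = -4·-32 + 0·2 + 4·1 + -2·-5 = 142
  a_7 = -4·142 + 0·-32 + 4·2 + -2·1 = -562
  a_8 = -4·-562 + 0·142 + 4·-32 + -2·2 = 2116
  a_9 = -4·2116 + 0·-562 + 4·142 + -2·-32 = -7832
  a_10 = -4·-7832 + 0·2116 + 4·-562 + -2·142 = 28796
  a_11 = -4·28796 + 0·-7832 + 4·2116 + -2·-562 = -105596
  a_12 = -4·-105596 + 0·28796 + 4·-7832 + -2·2116 = 386824
  a_13 = -4·386824 + 0·-105596 + 4·28796 + -2·-7832 = -1416448
  a_14 = -4·-1416448 + 0·386824 + 4·-105596 + -2·28796 = 5185816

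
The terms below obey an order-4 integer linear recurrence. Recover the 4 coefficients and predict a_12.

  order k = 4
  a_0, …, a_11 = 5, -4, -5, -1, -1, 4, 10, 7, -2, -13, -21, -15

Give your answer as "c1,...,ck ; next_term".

  a_4 = 1·-1 + -1·-5 + 0·-4 + -1·5 = -1
  a_5 = 1·-1 + -1·-1 + 0·-5 + -1·-4 = 4
  a_6 = 1·4 + -1·-1 + 0·-1 + -1·-5 = 10
  a_7 = 1·10 + -1·4 + 0·-1 + -1·-1 = 7
  a_8 = 1·7 + -1·10 + 0·4 + -1·-1 = -2
  a_9 = 1·-2 + -1·7 + 0·10 + -1·4 = -13
  a_10 = 1·-13 + -1·-2 + 0·7 + -1·10 = -21
  a_11 = 1·-21 + -1·-13 + 0·-2 + -1·7 = -15
  a_12 = 1·-15 + -1·-21 + 0·-13 + -1·-2 = 8

1,-1,0,-1 ; 8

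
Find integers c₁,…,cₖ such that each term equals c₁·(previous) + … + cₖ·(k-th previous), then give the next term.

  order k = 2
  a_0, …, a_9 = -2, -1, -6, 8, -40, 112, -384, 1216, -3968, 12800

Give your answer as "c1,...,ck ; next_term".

  a_2 = -2·-1 + 4·-2 = -6
  a_3 = -2·-6 + 4·-1 = 8
  a_4 = -2·8 + 4·-6 = -40
  a_5 = -2·-40 + 4·8 = 112
  a_6 = -2·112 + 4·-40 = -384
  a_7 = -2·-384 + 4·112 = 1216
  a_8 = -2·1216 + 4·-384 = -3968
  a_9 = -2·-3968 + 4·1216 = 12800
  a_10 = -2·12800 + 4·-3968 = -41472

-2,4 ; -41472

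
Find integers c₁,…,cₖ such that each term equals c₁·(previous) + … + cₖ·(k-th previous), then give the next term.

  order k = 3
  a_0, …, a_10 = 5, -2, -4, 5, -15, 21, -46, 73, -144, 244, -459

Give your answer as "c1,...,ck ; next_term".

  a_3 = -1·-4 + 2·-2 + 1·5 = 5
  a_4 = -1·5 + 2·-4 + 1·-2 = -15
  a_5 = -1·-15 + 2·5 + 1·-4 = 21
  a_6 = -1·21 + 2·-15 + 1·5 = -46
  a_7 = -1·-46 + 2·21 + 1·-15 = 73
  a_8 = -1·73 + 2·-46 + 1·21 = -144
  a_9 = -1·-144 + 2·73 + 1·-46 = 244
  a_10 = -1·244 + 2·-144 + 1·73 = -459
  a_11 = -1·-459 + 2·244 + 1·-144 = 803

-1,2,1 ; 803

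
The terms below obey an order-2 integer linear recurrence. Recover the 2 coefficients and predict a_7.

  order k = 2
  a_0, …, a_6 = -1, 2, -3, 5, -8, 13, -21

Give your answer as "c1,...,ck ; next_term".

  a_2 = -1·2 + 1·-1 = -3
  a_3 = -1·-3 + 1·2 = 5
  a_4 = -1·5 + 1·-3 = -8
  a_5 = -1·-8 + 1·5 = 13
  a_6 = -1·13 + 1·-8 = -21
  a_7 = -1·-21 + 1·13 = 34

-1,1 ; 34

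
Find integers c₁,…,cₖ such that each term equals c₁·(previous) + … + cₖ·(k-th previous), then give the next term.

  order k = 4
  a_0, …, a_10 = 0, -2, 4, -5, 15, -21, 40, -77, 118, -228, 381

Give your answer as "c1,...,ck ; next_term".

-1,2,-1,-4 ; -647

  a_4 = -1·-5 + 2·4 + -1·-2 + -4·0 = 15
  a_5 = -1·15 + 2·-5 + -1·4 + -4·-2 = -21
  a_6 = -1·-21 + 2·15 + -1·-5 + -4·4 = 40
  a_7 = -1·40 + 2·-21 + -1·15 + -4·-5 = -77
  a_8 = -1·-77 + 2·40 + -1·-21 + -4·15 = 118
  a_9 = -1·118 + 2·-77 + -1·40 + -4·-21 = -228
  a_10 = -1·-228 + 2·118 + -1·-77 + -4·40 = 381
  a_11 = -1·381 + 2·-228 + -1·118 + -4·-77 = -647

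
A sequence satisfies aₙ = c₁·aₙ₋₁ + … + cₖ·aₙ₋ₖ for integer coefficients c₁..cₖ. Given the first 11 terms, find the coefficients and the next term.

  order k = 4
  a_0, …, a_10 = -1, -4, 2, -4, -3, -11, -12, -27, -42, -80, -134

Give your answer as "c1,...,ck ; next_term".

  a_4 = 1·-4 + 1·2 + 0·-4 + 1·-1 = -3
  a_5 = 1·-3 + 1·-4 + 0·2 + 1·-4 = -11
  a_6 = 1·-11 + 1·-3 + 0·-4 + 1·2 = -12
  a_7 = 1·-12 + 1·-11 + 0·-3 + 1·-4 = -27
  a_8 = 1·-27 + 1·-12 + 0·-11 + 1·-3 = -42
  a_9 = 1·-42 + 1·-27 + 0·-12 + 1·-11 = -80
  a_10 = 1·-80 + 1·-42 + 0·-27 + 1·-12 = -134
  a_11 = 1·-134 + 1·-80 + 0·-42 + 1·-27 = -241

1,1,0,1 ; -241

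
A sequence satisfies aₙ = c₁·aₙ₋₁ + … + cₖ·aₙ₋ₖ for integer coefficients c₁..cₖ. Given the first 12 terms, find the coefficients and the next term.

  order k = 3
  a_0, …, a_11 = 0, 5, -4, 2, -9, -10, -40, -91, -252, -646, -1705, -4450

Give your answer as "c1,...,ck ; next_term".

  a_3 = 2·-4 + 2·5 + -1·0 = 2
  a_4 = 2·2 + 2·-4 + -1·5 = -9
  a_5 = 2·-9 + 2·2 + -1·-4 = -10
  a_6 = 2·-10 + 2·-9 + -1·2 = -40
  a_7 = 2·-40 + 2·-10 + -1·-9 = -91
  a_8 = 2·-91 + 2·-40 + -1·-10 = -252
  a_9 = 2·-252 + 2·-91 + -1·-40 = -646
  a_10 = 2·-646 + 2·-252 + -1·-91 = -1705
  a_11 = 2·-1705 + 2·-646 + -1·-252 = -4450
  a_12 = 2·-4450 + 2·-1705 + -1·-646 = -11664

2,2,-1 ; -11664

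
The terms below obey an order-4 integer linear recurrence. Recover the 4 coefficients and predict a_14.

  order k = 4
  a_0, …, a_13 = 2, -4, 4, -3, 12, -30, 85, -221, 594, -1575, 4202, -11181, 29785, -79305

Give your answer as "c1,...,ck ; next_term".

  a_4 = -2·-3 + 2·4 + 1·-4 + 1·2 = 12
  a_5 = -2·12 + 2·-3 + 1·4 + 1·-4 = -30
  a_6 = -2·-30 + 2·12 + 1·-3 + 1·4 = 85
  a_7 = -2·85 + 2·-30 + 1·12 + 1·-3 = -221
  a_8 = -2·-221 + 2·85 + 1·-30 + 1·12 = 594
  a_9 = -2·594 + 2·-221 + 1·85 + 1·-30 = -1575
  a_10 = -2·-1575 + 2·594 + 1·-221 + 1·85 = 4202
  a_11 = -2·4202 + 2·-1575 + 1·594 + 1·-221 = -11181
  a_12 = -2·-11181 + 2·4202 + 1·-1575 + 1·594 = 29785
  a_13 = -2·29785 + 2·-11181 + 1·4202 + 1·-1575 = -79305
  a_14 = -2·-79305 + 2·29785 + 1·-11181 + 1·4202 = 211201

-2,2,1,1 ; 211201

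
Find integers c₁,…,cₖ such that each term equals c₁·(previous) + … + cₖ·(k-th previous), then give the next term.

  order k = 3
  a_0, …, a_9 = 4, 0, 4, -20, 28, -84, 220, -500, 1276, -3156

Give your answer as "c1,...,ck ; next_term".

  a_3 = -1·4 + 2·0 + -4·4 = -20
  a_4 = -1·-20 + 2·4 + -4·0 = 28
  a_5 = -1·28 + 2·-20 + -4·4 = -84
  a_6 = -1·-84 + 2·28 + -4·-20 = 220
  a_7 = -1·220 + 2·-84 + -4·28 = -500
  a_8 = -1·-500 + 2·220 + -4·-84 = 1276
  a_9 = -1·1276 + 2·-500 + -4·220 = -3156
  a_10 = -1·-3156 + 2·1276 + -4·-500 = 7708

-1,2,-4 ; 7708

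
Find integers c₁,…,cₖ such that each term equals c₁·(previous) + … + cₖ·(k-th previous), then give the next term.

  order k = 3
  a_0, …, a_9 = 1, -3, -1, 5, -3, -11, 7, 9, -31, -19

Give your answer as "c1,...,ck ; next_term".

1,-1,3 ; 39

  a_3 = 1·-1 + -1·-3 + 3·1 = 5
  a_4 = 1·5 + -1·-1 + 3·-3 = -3
  a_5 = 1·-3 + -1·5 + 3·-1 = -11
  a_6 = 1·-11 + -1·-3 + 3·5 = 7
  a_7 = 1·7 + -1·-11 + 3·-3 = 9
  a_8 = 1·9 + -1·7 + 3·-11 = -31
  a_9 = 1·-31 + -1·9 + 3·7 = -19
  a_10 = 1·-19 + -1·-31 + 3·9 = 39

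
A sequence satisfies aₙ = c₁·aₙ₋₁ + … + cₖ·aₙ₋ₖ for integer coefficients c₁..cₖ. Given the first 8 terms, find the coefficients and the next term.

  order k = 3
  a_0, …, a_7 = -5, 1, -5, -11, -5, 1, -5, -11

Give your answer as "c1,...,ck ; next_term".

1,-1,1 ; -5

  a_3 = 1·-5 + -1·1 + 1·-5 = -11
  a_4 = 1·-11 + -1·-5 + 1·1 = -5
  a_5 = 1·-5 + -1·-11 + 1·-5 = 1
  a_6 = 1·1 + -1·-5 + 1·-11 = -5
  a_7 = 1·-5 + -1·1 + 1·-5 = -11
  a_8 = 1·-11 + -1·-5 + 1·1 = -5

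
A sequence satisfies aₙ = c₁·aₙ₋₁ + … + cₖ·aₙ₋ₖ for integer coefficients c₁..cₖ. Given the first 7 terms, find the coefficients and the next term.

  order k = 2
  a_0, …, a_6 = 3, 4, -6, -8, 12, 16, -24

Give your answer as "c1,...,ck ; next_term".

  a_2 = 0·4 + -2·3 = -6
  a_3 = 0·-6 + -2·4 = -8
  a_4 = 0·-8 + -2·-6 = 12
  a_5 = 0·12 + -2·-8 = 16
  a_6 = 0·16 + -2·12 = -24
  a_7 = 0·-24 + -2·16 = -32

0,-2 ; -32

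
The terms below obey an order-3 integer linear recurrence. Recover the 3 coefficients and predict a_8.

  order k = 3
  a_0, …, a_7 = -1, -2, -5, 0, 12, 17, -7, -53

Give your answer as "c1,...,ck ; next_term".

1,-2,-1 ; -56

  a_3 = 1·-5 + -2·-2 + -1·-1 = 0
  a_4 = 1·0 + -2·-5 + -1·-2 = 12
  a_5 = 1·12 + -2·0 + -1·-5 = 17
  a_6 = 1·17 + -2·12 + -1·0 = -7
  a_7 = 1·-7 + -2·17 + -1·12 = -53
  a_8 = 1·-53 + -2·-7 + -1·17 = -56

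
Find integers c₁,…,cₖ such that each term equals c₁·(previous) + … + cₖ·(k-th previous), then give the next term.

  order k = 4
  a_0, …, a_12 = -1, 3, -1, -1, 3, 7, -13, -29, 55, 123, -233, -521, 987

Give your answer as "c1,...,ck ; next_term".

  a_4 = 0·-1 + -4·-1 + 0·3 + 1·-1 = 3
  a_5 = 0·3 + -4·-1 + 0·-1 + 1·3 = 7
  a_6 = 0·7 + -4·3 + 0·-1 + 1·-1 = -13
  a_7 = 0·-13 + -4·7 + 0·3 + 1·-1 = -29
  a_8 = 0·-29 + -4·-13 + 0·7 + 1·3 = 55
  a_9 = 0·55 + -4·-29 + 0·-13 + 1·7 = 123
  a_10 = 0·123 + -4·55 + 0·-29 + 1·-13 = -233
  a_11 = 0·-233 + -4·123 + 0·55 + 1·-29 = -521
  a_12 = 0·-521 + -4·-233 + 0·123 + 1·55 = 987
  a_13 = 0·987 + -4·-521 + 0·-233 + 1·123 = 2207

0,-4,0,1 ; 2207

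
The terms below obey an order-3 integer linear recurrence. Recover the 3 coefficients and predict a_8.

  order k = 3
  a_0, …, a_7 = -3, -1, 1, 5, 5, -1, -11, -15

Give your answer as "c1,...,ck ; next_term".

1,-1,-1 ; -3

  a_3 = 1·1 + -1·-1 + -1·-3 = 5
  a_4 = 1·5 + -1·1 + -1·-1 = 5
  a_5 = 1·5 + -1·5 + -1·1 = -1
  a_6 = 1·-1 + -1·5 + -1·5 = -11
  a_7 = 1·-11 + -1·-1 + -1·5 = -15
  a_8 = 1·-15 + -1·-11 + -1·-1 = -3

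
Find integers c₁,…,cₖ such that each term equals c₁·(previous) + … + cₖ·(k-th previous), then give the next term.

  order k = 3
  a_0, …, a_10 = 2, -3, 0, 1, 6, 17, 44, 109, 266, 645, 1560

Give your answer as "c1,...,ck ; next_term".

  a_3 = 3·0 + -1·-3 + -1·2 = 1
  a_4 = 3·1 + -1·0 + -1·-3 = 6
  a_5 = 3·6 + -1·1 + -1·0 = 17
  a_6 = 3·17 + -1·6 + -1·1 = 44
  a_7 = 3·44 + -1·17 + -1·6 = 109
  a_8 = 3·109 + -1·44 + -1·17 = 266
  a_9 = 3·266 + -1·109 + -1·44 = 645
  a_10 = 3·645 + -1·266 + -1·109 = 1560
  a_11 = 3·1560 + -1·645 + -1·266 = 3769

3,-1,-1 ; 3769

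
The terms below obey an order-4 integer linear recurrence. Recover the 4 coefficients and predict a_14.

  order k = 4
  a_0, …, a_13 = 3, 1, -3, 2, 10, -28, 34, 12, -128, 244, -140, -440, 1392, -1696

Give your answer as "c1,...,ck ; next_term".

-2,-2,2,2 ; -552

  a_4 = -2·2 + -2·-3 + 2·1 + 2·3 = 10
  a_5 = -2·10 + -2·2 + 2·-3 + 2·1 = -28
  a_6 = -2·-28 + -2·10 + 2·2 + 2·-3 = 34
  a_7 = -2·34 + -2·-28 + 2·10 + 2·2 = 12
  a_8 = -2·12 + -2·34 + 2·-28 + 2·10 = -128
  a_9 = -2·-128 + -2·12 + 2·34 + 2·-28 = 244
  a_10 = -2·244 + -2·-128 + 2·12 + 2·34 = -140
  a_11 = -2·-140 + -2·244 + 2·-128 + 2·12 = -440
  a_12 = -2·-440 + -2·-140 + 2·244 + 2·-128 = 1392
  a_13 = -2·1392 + -2·-440 + 2·-140 + 2·244 = -1696
  a_14 = -2·-1696 + -2·1392 + 2·-440 + 2·-140 = -552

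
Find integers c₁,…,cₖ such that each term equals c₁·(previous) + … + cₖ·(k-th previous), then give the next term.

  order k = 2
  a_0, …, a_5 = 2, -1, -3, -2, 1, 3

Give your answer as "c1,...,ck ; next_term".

1,-1 ; 2

  a_2 = 1·-1 + -1·2 = -3
  a_3 = 1·-3 + -1·-1 = -2
  a_4 = 1·-2 + -1·-3 = 1
  a_5 = 1·1 + -1·-2 = 3
  a_6 = 1·3 + -1·1 = 2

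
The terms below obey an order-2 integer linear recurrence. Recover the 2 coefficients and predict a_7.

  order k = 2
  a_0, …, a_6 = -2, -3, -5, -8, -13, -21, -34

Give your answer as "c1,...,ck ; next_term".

1,1 ; -55

  a_2 = 1·-3 + 1·-2 = -5
  a_3 = 1·-5 + 1·-3 = -8
  a_4 = 1·-8 + 1·-5 = -13
  a_5 = 1·-13 + 1·-8 = -21
  a_6 = 1·-21 + 1·-13 = -34
  a_7 = 1·-34 + 1·-21 = -55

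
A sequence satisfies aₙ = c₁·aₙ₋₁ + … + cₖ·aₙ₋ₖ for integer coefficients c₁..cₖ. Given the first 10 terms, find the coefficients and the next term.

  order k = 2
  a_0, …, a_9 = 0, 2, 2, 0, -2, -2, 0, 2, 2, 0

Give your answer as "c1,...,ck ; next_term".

  a_2 = 1·2 + -1·0 = 2
  a_3 = 1·2 + -1·2 = 0
  a_4 = 1·0 + -1·2 = -2
  a_5 = 1·-2 + -1·0 = -2
  a_6 = 1·-2 + -1·-2 = 0
  a_7 = 1·0 + -1·-2 = 2
  a_8 = 1·2 + -1·0 = 2
  a_9 = 1·2 + -1·2 = 0
  a_10 = 1·0 + -1·2 = -2

1,-1 ; -2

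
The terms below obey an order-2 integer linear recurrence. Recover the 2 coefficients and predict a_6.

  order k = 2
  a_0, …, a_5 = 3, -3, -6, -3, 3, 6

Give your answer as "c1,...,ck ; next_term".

1,-1 ; 3

  a_2 = 1·-3 + -1·3 = -6
  a_3 = 1·-6 + -1·-3 = -3
  a_4 = 1·-3 + -1·-6 = 3
  a_5 = 1·3 + -1·-3 = 6
  a_6 = 1·6 + -1·3 = 3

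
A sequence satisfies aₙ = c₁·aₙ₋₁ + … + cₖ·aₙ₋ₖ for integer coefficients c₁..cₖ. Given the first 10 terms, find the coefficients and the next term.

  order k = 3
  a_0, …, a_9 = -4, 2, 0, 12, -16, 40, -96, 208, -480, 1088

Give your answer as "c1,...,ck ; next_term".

-1,2,-2 ; -2464

  a_3 = -1·0 + 2·2 + -2·-4 = 12
  a_4 = -1·12 + 2·0 + -2·2 = -16
  a_5 = -1·-16 + 2·12 + -2·0 = 40
  a_6 = -1·40 + 2·-16 + -2·12 = -96
  a_7 = -1·-96 + 2·40 + -2·-16 = 208
  a_8 = -1·208 + 2·-96 + -2·40 = -480
  a_9 = -1·-480 + 2·208 + -2·-96 = 1088
  a_10 = -1·1088 + 2·-480 + -2·208 = -2464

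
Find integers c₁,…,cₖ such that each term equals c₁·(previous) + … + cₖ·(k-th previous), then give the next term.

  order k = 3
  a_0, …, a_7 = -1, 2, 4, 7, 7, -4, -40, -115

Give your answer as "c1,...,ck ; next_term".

3,-3,-1 ; -221

  a_3 = 3·4 + -3·2 + -1·-1 = 7
  a_4 = 3·7 + -3·4 + -1·2 = 7
  a_5 = 3·7 + -3·7 + -1·4 = -4
  a_6 = 3·-4 + -3·7 + -1·7 = -40
  a_7 = 3·-40 + -3·-4 + -1·7 = -115
  a_8 = 3·-115 + -3·-40 + -1·-4 = -221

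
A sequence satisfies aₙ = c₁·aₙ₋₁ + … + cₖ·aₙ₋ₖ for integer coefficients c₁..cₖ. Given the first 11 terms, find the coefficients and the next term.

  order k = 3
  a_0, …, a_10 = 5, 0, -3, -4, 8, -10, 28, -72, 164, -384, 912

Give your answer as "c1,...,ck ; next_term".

  a_3 = -2·-3 + 0·0 + -2·5 = -4
  a_4 = -2·-4 + 0·-3 + -2·0 = 8
  a_5 = -2·8 + 0·-4 + -2·-3 = -10
  a_6 = -2·-10 + 0·8 + -2·-4 = 28
  a_7 = -2·28 + 0·-10 + -2·8 = -72
  a_8 = -2·-72 + 0·28 + -2·-10 = 164
  a_9 = -2·164 + 0·-72 + -2·28 = -384
  a_10 = -2·-384 + 0·164 + -2·-72 = 912
  a_11 = -2·912 + 0·-384 + -2·164 = -2152

-2,0,-2 ; -2152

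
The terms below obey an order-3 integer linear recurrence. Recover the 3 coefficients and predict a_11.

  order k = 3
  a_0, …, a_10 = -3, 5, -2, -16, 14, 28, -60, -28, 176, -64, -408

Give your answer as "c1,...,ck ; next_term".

0,-2,2 ; 480

  a_3 = 0·-2 + -2·5 + 2·-3 = -16
  a_4 = 0·-16 + -2·-2 + 2·5 = 14
  a_5 = 0·14 + -2·-16 + 2·-2 = 28
  a_6 = 0·28 + -2·14 + 2·-16 = -60
  a_7 = 0·-60 + -2·28 + 2·14 = -28
  a_8 = 0·-28 + -2·-60 + 2·28 = 176
  a_9 = 0·176 + -2·-28 + 2·-60 = -64
  a_10 = 0·-64 + -2·176 + 2·-28 = -408
  a_11 = 0·-408 + -2·-64 + 2·176 = 480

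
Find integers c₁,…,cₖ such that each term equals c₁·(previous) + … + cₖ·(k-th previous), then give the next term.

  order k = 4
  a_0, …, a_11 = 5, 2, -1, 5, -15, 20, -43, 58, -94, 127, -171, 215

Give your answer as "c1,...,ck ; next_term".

  a_4 = -1·5 + 2·-1 + 1·2 + -2·5 = -15
  a_5 = -1·-15 + 2·5 + 1·-1 + -2·2 = 20
  a_6 = -1·20 + 2·-15 + 1·5 + -2·-1 = -43
  a_7 = -1·-43 + 2·20 + 1·-15 + -2·5 = 58
  a_8 = -1·58 + 2·-43 + 1·20 + -2·-15 = -94
  a_9 = -1·-94 + 2·58 + 1·-43 + -2·20 = 127
  a_10 = -1·127 + 2·-94 + 1·58 + -2·-43 = -171
  a_11 = -1·-171 + 2·127 + 1·-94 + -2·58 = 215
  a_12 = -1·215 + 2·-171 + 1·127 + -2·-94 = -242

-1,2,1,-2 ; -242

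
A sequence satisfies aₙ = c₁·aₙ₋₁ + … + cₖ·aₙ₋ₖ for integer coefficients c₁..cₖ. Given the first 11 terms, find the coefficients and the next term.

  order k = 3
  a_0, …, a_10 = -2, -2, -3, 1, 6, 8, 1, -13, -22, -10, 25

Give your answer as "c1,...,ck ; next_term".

1,-1,-1 ; 57

  a_3 = 1·-3 + -1·-2 + -1·-2 = 1
  a_4 = 1·1 + -1·-3 + -1·-2 = 6
  a_5 = 1·6 + -1·1 + -1·-3 = 8
  a_6 = 1·8 + -1·6 + -1·1 = 1
  a_7 = 1·1 + -1·8 + -1·6 = -13
  a_8 = 1·-13 + -1·1 + -1·8 = -22
  a_9 = 1·-22 + -1·-13 + -1·1 = -10
  a_10 = 1·-10 + -1·-22 + -1·-13 = 25
  a_11 = 1·25 + -1·-10 + -1·-22 = 57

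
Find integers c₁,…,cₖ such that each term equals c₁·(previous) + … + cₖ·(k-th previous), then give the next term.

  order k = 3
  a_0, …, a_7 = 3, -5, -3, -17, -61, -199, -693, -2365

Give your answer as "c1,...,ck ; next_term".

  a_3 = 2·-3 + 4·-5 + 3·3 = -17
  a_4 = 2·-17 + 4·-3 + 3·-5 = -61
  a_5 = 2·-61 + 4·-17 + 3·-3 = -199
  a_6 = 2·-199 + 4·-61 + 3·-17 = -693
  a_7 = 2·-693 + 4·-199 + 3·-61 = -2365
  a_8 = 2·-2365 + 4·-693 + 3·-199 = -8099

2,4,3 ; -8099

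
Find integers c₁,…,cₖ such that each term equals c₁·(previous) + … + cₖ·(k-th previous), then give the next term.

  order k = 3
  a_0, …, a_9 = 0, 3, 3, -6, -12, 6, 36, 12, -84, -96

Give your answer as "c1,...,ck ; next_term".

0,-2,-2 ; 144

  a_3 = 0·3 + -2·3 + -2·0 = -6
  a_4 = 0·-6 + -2·3 + -2·3 = -12
  a_5 = 0·-12 + -2·-6 + -2·3 = 6
  a_6 = 0·6 + -2·-12 + -2·-6 = 36
  a_7 = 0·36 + -2·6 + -2·-12 = 12
  a_8 = 0·12 + -2·36 + -2·6 = -84
  a_9 = 0·-84 + -2·12 + -2·36 = -96
  a_10 = 0·-96 + -2·-84 + -2·12 = 144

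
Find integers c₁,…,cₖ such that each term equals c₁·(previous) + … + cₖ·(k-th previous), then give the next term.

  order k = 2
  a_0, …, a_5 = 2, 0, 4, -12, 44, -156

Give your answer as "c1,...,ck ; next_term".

-3,2 ; 556

  a_2 = -3·0 + 2·2 = 4
  a_3 = -3·4 + 2·0 = -12
  a_4 = -3·-12 + 2·4 = 44
  a_5 = -3·44 + 2·-12 = -156
  a_6 = -3·-156 + 2·44 = 556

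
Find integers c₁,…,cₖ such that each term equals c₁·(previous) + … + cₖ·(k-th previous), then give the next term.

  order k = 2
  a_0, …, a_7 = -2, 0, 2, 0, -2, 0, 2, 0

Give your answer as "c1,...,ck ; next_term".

0,-1 ; -2

  a_2 = 0·0 + -1·-2 = 2
  a_3 = 0·2 + -1·0 = 0
  a_4 = 0·0 + -1·2 = -2
  a_5 = 0·-2 + -1·0 = 0
  a_6 = 0·0 + -1·-2 = 2
  a_7 = 0·2 + -1·0 = 0
  a_8 = 0·0 + -1·2 = -2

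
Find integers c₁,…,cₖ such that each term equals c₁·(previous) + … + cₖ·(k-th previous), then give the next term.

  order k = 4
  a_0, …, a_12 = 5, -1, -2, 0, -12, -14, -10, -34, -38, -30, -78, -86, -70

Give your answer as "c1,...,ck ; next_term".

  a_4 = 1·0 + 0·-2 + 2·-1 + -2·5 = -12
  a_5 = 1·-12 + 0·0 + 2·-2 + -2·-1 = -14
  a_6 = 1·-14 + 0·-12 + 2·0 + -2·-2 = -10
  a_7 = 1·-10 + 0·-14 + 2·-12 + -2·0 = -34
  a_8 = 1·-34 + 0·-10 + 2·-14 + -2·-12 = -38
  a_9 = 1·-38 + 0·-34 + 2·-10 + -2·-14 = -30
  a_10 = 1·-30 + 0·-38 + 2·-34 + -2·-10 = -78
  a_11 = 1·-78 + 0·-30 + 2·-38 + -2·-34 = -86
  a_12 = 1·-86 + 0·-78 + 2·-30 + -2·-38 = -70
  a_13 = 1·-70 + 0·-86 + 2·-78 + -2·-30 = -166

1,0,2,-2 ; -166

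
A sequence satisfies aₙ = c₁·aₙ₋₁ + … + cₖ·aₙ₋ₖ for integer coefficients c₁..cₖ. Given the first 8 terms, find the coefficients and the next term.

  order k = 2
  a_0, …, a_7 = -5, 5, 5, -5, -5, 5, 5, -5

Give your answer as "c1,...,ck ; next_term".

  a_2 = 0·5 + -1·-5 = 5
  a_3 = 0·5 + -1·5 = -5
  a_4 = 0·-5 + -1·5 = -5
  a_5 = 0·-5 + -1·-5 = 5
  a_6 = 0·5 + -1·-5 = 5
  a_7 = 0·5 + -1·5 = -5
  a_8 = 0·-5 + -1·5 = -5

0,-1 ; -5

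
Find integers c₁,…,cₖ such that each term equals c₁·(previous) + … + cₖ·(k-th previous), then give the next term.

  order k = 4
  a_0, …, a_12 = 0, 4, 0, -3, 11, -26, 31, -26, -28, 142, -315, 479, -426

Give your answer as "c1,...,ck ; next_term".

-1,1,2,-3 ; -151

  a_4 = -1·-3 + 1·0 + 2·4 + -3·0 = 11
  a_5 = -1·11 + 1·-3 + 2·0 + -3·4 = -26
  a_6 = -1·-26 + 1·11 + 2·-3 + -3·0 = 31
  a_7 = -1·31 + 1·-26 + 2·11 + -3·-3 = -26
  a_8 = -1·-26 + 1·31 + 2·-26 + -3·11 = -28
  a_9 = -1·-28 + 1·-26 + 2·31 + -3·-26 = 142
  a_10 = -1·142 + 1·-28 + 2·-26 + -3·31 = -315
  a_11 = -1·-315 + 1·142 + 2·-28 + -3·-26 = 479
  a_12 = -1·479 + 1·-315 + 2·142 + -3·-28 = -426
  a_13 = -1·-426 + 1·479 + 2·-315 + -3·142 = -151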